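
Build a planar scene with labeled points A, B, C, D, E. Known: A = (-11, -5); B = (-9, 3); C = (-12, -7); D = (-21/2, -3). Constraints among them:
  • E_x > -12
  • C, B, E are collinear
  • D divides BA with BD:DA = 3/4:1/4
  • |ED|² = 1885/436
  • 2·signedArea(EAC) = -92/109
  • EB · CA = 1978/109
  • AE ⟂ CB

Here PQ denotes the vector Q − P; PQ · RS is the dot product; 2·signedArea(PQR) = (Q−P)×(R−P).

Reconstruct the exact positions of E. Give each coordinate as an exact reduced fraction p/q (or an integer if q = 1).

1. E_x = -1239/109  [C, B, E are collinear ∩ AE ⟂ CB]
2. E_y = -533/109  [C, B, E are collinear ∩ AE ⟂ CB]
   → E = (-1239/109, -533/109)

E = (-1239/109, -533/109)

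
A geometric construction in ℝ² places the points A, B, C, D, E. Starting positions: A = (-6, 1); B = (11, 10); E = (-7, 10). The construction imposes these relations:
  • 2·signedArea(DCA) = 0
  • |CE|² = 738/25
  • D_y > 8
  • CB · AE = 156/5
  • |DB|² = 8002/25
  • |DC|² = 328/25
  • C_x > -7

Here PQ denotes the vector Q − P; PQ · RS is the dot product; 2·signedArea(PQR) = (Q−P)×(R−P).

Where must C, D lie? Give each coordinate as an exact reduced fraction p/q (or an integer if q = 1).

C = (-32/5, 23/5)
D = (-34/5, 41/5)

1. C_x = -32/5  [line 1·x + -9·y + 239/5 = 0 ∩ |CE|² = 738/25]
2. C_y = 23/5  [line 1·x + -9·y + 239/5 = 0 ∩ |CE|² = 738/25]
   → C = (-32/5, 23/5)
3. D_x = -34/5  [line 18/5·x + 2/5·y + 106/5 = 0 ∩ |DB|² = 8002/25]
4. D_y = 41/5  [line 18/5·x + 2/5·y + 106/5 = 0 ∩ |DB|² = 8002/25]
   → D = (-34/5, 41/5)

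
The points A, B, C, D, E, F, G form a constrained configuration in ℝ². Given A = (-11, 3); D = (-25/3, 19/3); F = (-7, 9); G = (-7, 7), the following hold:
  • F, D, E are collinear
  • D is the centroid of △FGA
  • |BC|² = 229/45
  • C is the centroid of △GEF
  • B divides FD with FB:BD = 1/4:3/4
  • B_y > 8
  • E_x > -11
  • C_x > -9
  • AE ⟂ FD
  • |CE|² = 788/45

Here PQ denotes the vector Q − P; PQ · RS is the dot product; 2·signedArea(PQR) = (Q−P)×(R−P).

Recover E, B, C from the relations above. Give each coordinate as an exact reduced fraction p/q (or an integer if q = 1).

1. E_x = -51/5  [F, D, E are collinear ∩ AE ⟂ FD]
2. E_y = 13/5  [F, D, E are collinear ∩ AE ⟂ FD]
   → E = (-51/5, 13/5)
3. B_x = -22/3  [B divides FD with FB:BD = 1/4:3/4]
4. B_y = 25/3  [B divides FD with FB:BD = 1/4:3/4]
   → B = (-22/3, 25/3)
5. C_x = -121/15  [C is the centroid of △GEF]
6. C_y = 31/5  [C is the centroid of △GEF]
   → C = (-121/15, 31/5)

B = (-22/3, 25/3)
C = (-121/15, 31/5)
E = (-51/5, 13/5)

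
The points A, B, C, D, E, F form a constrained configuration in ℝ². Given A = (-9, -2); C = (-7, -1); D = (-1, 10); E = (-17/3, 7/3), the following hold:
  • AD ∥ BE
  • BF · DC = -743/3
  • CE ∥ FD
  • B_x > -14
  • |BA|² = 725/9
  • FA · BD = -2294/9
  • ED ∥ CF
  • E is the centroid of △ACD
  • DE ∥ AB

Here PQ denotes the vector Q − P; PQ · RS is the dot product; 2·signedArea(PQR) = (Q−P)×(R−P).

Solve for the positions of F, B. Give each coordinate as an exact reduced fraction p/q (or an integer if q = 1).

B = (-41/3, -29/3)
F = (-7/3, 20/3)

1. F_x = -7/3  [CE ∥ FD ∩ ED ∥ CF]
2. F_y = 20/3  [CE ∥ FD ∩ ED ∥ CF]
   → F = (-7/3, 20/3)
3. B_x = -41/3  [AD ∥ BE ∩ DE ∥ AB]
4. B_y = -29/3  [AD ∥ BE ∩ DE ∥ AB]
   → B = (-41/3, -29/3)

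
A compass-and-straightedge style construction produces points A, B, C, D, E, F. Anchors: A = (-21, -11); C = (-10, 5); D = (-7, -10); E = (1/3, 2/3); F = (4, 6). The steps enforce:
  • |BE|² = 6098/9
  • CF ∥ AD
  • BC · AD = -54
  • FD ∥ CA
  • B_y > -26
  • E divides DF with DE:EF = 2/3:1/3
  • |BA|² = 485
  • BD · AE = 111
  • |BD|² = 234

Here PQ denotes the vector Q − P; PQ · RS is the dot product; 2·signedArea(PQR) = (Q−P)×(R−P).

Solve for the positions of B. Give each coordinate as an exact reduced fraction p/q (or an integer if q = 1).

1. B_x = -4  [BD · AE = 111 ∩ BC · AD = -54]
2. B_y = -25  [BD · AE = 111 ∩ BC · AD = -54]
   → B = (-4, -25)

B = (-4, -25)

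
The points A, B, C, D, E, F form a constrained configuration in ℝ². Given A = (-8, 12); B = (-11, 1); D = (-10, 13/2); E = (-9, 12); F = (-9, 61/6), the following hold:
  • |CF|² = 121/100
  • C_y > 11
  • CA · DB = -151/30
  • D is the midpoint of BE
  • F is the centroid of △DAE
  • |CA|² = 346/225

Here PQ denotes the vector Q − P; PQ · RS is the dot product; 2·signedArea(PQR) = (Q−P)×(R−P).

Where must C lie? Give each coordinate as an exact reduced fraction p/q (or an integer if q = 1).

C = (-9, 169/15)

1. C_x = -9  [line 1·x + 11/2·y + -1589/30 = 0 ∩ |CA|² = 346/225]
2. C_y = 169/15  [line 1·x + 11/2·y + -1589/30 = 0 ∩ |CA|² = 346/225]
   → C = (-9, 169/15)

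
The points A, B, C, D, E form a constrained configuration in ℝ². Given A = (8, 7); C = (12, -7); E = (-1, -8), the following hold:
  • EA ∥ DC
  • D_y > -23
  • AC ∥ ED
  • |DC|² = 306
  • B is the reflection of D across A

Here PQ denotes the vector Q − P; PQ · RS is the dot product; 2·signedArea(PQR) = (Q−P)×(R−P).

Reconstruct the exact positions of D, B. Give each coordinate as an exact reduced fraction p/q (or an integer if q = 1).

1. D_x = 3  [EA ∥ DC ∩ AC ∥ ED]
2. D_y = -22  [EA ∥ DC ∩ AC ∥ ED]
   → D = (3, -22)
3. B_x = 13  [B is the reflection of D across A]
4. B_y = 36  [B is the reflection of D across A]
   → B = (13, 36)

B = (13, 36)
D = (3, -22)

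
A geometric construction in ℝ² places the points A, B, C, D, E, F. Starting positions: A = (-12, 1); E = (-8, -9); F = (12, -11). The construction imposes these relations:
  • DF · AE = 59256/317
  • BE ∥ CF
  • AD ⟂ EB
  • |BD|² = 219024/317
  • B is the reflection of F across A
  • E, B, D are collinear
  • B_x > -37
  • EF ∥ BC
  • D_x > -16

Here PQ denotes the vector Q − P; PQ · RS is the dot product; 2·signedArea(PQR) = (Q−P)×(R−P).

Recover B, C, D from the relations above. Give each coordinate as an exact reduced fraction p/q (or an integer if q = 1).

1. B_x = -36  [B is the reflection of F across A]
2. B_y = 13  [B is the reflection of F across A]
   → B = (-36, 13)
3. C_x = -16  [BE ∥ CF ∩ EF ∥ BC]
4. C_y = 11  [BE ∥ CF ∩ EF ∥ BC]
   → C = (-16, 11)
5. D_x = -4860/317  [E, B, D are collinear ∩ AD ⟂ EB]
6. D_y = -1027/317  [E, B, D are collinear ∩ AD ⟂ EB]
   → D = (-4860/317, -1027/317)

B = (-36, 13)
C = (-16, 11)
D = (-4860/317, -1027/317)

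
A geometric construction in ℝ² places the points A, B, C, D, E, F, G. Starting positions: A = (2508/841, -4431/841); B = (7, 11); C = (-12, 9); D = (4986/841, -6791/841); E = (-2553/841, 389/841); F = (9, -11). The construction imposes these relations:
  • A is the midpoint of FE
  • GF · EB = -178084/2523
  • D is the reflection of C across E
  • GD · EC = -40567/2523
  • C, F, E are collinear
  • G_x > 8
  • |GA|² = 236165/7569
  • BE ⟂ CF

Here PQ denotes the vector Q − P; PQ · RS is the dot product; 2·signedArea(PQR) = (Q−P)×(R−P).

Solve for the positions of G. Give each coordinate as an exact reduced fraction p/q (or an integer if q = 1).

1. G_x = 25/3  [GD · EC = -40567/2523 ∩ GF · EB = -178084/2523]
2. G_y = -11/3  [GD · EC = -40567/2523 ∩ GF · EB = -178084/2523]
   → G = (25/3, -11/3)

G = (25/3, -11/3)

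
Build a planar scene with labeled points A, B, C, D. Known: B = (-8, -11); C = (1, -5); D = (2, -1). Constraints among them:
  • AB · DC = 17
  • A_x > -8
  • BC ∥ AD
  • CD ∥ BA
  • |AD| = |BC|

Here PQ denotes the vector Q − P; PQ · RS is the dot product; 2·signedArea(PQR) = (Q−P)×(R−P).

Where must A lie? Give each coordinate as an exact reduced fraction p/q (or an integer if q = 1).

A = (-7, -7)

1. A_x = -7  [BC ∥ AD ∩ CD ∥ BA]
2. A_y = -7  [BC ∥ AD ∩ CD ∥ BA]
   → A = (-7, -7)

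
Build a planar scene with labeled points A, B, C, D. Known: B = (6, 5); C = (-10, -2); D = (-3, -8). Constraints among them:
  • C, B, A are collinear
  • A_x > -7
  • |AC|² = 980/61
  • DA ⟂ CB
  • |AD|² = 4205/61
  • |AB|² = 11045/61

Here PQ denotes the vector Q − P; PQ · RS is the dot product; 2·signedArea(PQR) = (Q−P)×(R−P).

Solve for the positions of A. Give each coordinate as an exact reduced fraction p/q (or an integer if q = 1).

1. A_x = -386/61  [C, B, A are collinear ∩ DA ⟂ CB]
2. A_y = -24/61  [C, B, A are collinear ∩ DA ⟂ CB]
   → A = (-386/61, -24/61)

A = (-386/61, -24/61)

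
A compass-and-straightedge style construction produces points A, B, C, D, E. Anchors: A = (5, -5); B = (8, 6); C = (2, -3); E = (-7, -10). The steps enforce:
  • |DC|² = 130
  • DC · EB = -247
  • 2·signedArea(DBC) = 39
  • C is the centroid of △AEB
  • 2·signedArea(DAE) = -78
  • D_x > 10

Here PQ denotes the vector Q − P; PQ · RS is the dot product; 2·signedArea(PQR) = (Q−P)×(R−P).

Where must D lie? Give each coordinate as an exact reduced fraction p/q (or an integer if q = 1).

1. D_x = 11  [2·signedArea(DAE) = -78 ∩ 2·signedArea(DBC) = 39]
2. D_y = 4  [2·signedArea(DAE) = -78 ∩ 2·signedArea(DBC) = 39]
   → D = (11, 4)

D = (11, 4)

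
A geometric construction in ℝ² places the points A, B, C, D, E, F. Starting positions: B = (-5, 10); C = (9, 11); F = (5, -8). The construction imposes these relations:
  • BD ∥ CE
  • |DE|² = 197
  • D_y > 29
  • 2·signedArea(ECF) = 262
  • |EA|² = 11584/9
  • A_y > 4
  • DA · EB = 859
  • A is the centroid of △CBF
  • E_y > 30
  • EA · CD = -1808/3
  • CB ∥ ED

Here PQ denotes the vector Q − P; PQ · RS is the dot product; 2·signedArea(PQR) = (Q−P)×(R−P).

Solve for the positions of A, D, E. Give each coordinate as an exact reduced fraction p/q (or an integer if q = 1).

1. A_x = 3  [A is the centroid of △CBF]
2. A_y = 13/3  [A is the centroid of △CBF]
   → A = (3, 13/3)
3. E_x = 27  [line 19·x + -4·y + -389 = 0 ∩ |EA|² = 11584/9]
4. E_y = 31  [line 19·x + -4·y + -389 = 0 ∩ |EA|² = 11584/9]
   → E = (27, 31)
5. D_x = 13  [DA · EB = 859 ∩ CB ∥ ED]
6. D_y = 30  [DA · EB = 859 ∩ CB ∥ ED]
   → D = (13, 30)

A = (3, 13/3)
D = (13, 30)
E = (27, 31)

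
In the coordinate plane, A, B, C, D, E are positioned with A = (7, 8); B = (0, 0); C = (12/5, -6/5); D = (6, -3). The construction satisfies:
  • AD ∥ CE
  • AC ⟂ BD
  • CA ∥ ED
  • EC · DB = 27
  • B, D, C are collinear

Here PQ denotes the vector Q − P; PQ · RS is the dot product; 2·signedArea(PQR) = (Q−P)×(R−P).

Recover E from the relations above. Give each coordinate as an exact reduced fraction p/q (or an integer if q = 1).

1. E_x = 7/5  [CA ∥ ED ∩ AD ∥ CE]
2. E_y = -61/5  [CA ∥ ED ∩ AD ∥ CE]
   → E = (7/5, -61/5)

E = (7/5, -61/5)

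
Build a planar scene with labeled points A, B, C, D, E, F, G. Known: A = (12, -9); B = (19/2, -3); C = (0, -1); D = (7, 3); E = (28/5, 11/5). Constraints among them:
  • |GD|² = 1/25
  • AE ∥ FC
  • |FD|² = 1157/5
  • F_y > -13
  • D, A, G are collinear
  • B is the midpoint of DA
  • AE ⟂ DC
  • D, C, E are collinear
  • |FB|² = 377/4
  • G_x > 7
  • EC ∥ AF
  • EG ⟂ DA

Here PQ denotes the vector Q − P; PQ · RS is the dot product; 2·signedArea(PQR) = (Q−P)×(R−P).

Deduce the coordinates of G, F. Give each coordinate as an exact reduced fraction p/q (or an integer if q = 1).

F = (32/5, -61/5)
G = (92/13, 183/65)

1. G_x = 92/13  [D, A, G are collinear ∩ EG ⟂ DA]
2. G_y = 183/65  [D, A, G are collinear ∩ EG ⟂ DA]
   → G = (92/13, 183/65)
3. F_x = 32/5  [AE ∥ FC ∩ EC ∥ AF]
4. F_y = -61/5  [AE ∥ FC ∩ EC ∥ AF]
   → F = (32/5, -61/5)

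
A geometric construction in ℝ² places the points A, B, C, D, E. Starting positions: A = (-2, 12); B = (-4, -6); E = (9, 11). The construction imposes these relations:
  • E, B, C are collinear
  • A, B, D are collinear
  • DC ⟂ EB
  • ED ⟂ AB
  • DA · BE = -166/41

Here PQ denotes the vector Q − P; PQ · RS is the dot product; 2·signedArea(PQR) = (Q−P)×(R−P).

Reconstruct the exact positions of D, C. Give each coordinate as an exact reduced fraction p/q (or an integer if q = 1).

1. D_x = -81/41  [A, B, D are collinear ∩ ED ⟂ AB]
2. D_y = 501/41  [A, B, D are collinear ∩ ED ⟂ AB]
   → D = (-81/41, 501/41)
3. C_x = 52001/9389  [E, B, C are collinear ∩ DC ⟂ EB]
4. C_y = 60779/9389  [E, B, C are collinear ∩ DC ⟂ EB]
   → C = (52001/9389, 60779/9389)

C = (52001/9389, 60779/9389)
D = (-81/41, 501/41)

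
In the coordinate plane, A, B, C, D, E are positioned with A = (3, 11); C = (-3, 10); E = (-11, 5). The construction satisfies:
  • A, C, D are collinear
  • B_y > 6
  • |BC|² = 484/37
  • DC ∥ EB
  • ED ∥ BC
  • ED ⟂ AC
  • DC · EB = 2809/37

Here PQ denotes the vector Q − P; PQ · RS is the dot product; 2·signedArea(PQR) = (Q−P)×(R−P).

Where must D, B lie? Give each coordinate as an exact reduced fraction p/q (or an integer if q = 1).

1. D_x = -429/37  [A, C, D are collinear ∩ ED ⟂ AC]
2. D_y = 317/37  [A, C, D are collinear ∩ ED ⟂ AC]
   → D = (-429/37, 317/37)
3. B_x = -89/37  [ED ∥ BC ∩ DC ∥ EB]
4. B_y = 238/37  [ED ∥ BC ∩ DC ∥ EB]
   → B = (-89/37, 238/37)

B = (-89/37, 238/37)
D = (-429/37, 317/37)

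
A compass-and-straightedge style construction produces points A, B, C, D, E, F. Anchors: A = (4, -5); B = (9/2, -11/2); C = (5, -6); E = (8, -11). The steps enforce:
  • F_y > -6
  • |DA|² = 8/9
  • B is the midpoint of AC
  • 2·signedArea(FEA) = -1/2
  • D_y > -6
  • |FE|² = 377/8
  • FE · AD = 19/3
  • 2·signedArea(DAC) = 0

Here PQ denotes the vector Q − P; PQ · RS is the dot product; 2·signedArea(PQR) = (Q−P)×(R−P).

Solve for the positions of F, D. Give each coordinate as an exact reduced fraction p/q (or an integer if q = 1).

D = (14/3, -17/3)
F = (17/4, -21/4)

1. F_x = 17/4  [line -6·x + -4·y + 9/2 = 0 ∩ |FE|² = 377/8]
2. F_y = -21/4  [line -6·x + -4·y + 9/2 = 0 ∩ |FE|² = 377/8]
   → F = (17/4, -21/4)
3. D_x = 14/3  [2·signedArea(DAC) = 0 ∩ FE · AD = 19/3]
4. D_y = -17/3  [2·signedArea(DAC) = 0 ∩ FE · AD = 19/3]
   → D = (14/3, -17/3)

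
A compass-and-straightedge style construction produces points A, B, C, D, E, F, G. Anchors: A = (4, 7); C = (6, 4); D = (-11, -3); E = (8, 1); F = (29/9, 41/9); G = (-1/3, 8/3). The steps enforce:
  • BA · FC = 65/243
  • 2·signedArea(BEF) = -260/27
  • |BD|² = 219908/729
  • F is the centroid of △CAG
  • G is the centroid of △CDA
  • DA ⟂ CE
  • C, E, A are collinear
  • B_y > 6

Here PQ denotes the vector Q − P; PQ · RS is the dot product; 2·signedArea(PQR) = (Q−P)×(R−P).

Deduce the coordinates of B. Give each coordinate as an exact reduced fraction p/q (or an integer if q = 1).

1. B_x = 101/27  [2·signedArea(BEF) = -260/27 ∩ BA · FC = 65/243]
2. B_y = 167/27  [2·signedArea(BEF) = -260/27 ∩ BA · FC = 65/243]
   → B = (101/27, 167/27)

B = (101/27, 167/27)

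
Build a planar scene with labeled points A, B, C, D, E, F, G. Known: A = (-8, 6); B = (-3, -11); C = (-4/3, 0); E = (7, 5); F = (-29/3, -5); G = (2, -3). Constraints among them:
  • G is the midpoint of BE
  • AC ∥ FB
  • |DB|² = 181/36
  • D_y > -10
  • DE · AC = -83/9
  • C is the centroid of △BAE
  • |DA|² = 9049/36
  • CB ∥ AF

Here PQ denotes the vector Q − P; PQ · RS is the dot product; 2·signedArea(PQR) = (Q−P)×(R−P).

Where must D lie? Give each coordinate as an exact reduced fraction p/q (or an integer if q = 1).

D = (-14/3, -19/2)

1. D_x = -14/3  [line -20/3·x + 6·y + 233/9 = 0 ∩ |DB|² = 181/36]
2. D_y = -19/2  [line -20/3·x + 6·y + 233/9 = 0 ∩ |DB|² = 181/36]
   → D = (-14/3, -19/2)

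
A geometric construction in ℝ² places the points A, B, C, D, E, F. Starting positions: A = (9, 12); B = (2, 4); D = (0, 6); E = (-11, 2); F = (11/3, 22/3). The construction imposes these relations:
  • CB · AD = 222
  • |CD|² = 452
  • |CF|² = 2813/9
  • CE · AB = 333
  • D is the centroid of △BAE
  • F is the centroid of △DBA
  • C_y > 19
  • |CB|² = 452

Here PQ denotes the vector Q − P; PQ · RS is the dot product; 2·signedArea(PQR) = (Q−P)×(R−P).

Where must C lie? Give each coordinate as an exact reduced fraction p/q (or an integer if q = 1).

C = (16, 20)

1. C_x = 16  [CE · AB = 333 ∩ CB · AD = 222]
2. C_y = 20  [CE · AB = 333 ∩ CB · AD = 222]
   → C = (16, 20)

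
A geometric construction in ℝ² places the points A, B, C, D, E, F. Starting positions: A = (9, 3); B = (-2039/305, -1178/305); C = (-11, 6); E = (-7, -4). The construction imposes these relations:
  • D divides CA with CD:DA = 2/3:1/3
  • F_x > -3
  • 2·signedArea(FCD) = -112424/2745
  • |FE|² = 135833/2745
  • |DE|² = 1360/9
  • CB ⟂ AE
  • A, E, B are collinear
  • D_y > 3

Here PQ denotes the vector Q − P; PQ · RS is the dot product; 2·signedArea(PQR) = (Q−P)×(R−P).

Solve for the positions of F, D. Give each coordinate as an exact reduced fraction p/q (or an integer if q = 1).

D = (7/3, 4)
F = (-883/305, 1567/915)

1. D_x = 7/3  [D divides CA with CD:DA = 2/3:1/3]
2. D_y = 4  [D divides CA with CD:DA = 2/3:1/3]
   → D = (7/3, 4)
3. F_x = -883/305  [line 2·x + 40/3·y + -46786/2745 = 0 ∩ |FE|² = 135833/2745]
4. F_y = 1567/915  [line 2·x + 40/3·y + -46786/2745 = 0 ∩ |FE|² = 135833/2745]
   → F = (-883/305, 1567/915)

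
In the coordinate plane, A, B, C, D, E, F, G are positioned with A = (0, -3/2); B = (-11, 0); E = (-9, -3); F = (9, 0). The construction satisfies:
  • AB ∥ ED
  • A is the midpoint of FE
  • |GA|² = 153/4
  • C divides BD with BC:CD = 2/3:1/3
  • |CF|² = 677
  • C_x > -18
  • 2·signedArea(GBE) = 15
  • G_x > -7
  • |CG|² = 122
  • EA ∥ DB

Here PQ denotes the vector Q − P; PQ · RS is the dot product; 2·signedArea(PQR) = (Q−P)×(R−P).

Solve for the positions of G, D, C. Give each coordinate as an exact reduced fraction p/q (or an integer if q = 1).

C = (-17, -1)
D = (-20, -3/2)
G = (-6, 0)

1. D_x = -20  [EA ∥ DB ∩ AB ∥ ED]
2. D_y = -3/2  [EA ∥ DB ∩ AB ∥ ED]
   → D = (-20, -3/2)
3. C_x = -17  [C divides BD with BC:CD = 2/3:1/3]
4. C_y = -1  [C divides BD with BC:CD = 2/3:1/3]
   → C = (-17, -1)
5. G_x = -6  [line 3·x + 2·y + 18 = 0 ∩ |CG|² = 122]
6. G_y = 0  [line 3·x + 2·y + 18 = 0 ∩ |CG|² = 122]
   → G = (-6, 0)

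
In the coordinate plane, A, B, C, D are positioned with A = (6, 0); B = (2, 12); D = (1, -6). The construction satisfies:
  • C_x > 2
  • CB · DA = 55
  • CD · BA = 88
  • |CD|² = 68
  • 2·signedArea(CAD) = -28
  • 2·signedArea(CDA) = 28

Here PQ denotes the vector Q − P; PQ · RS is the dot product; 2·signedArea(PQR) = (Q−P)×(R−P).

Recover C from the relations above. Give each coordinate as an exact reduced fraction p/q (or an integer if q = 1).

C = (3, 2)

1. C_x = 3  [2·signedArea(CDA) = 28 ∩ CB · DA = 55]
2. C_y = 2  [2·signedArea(CDA) = 28 ∩ CB · DA = 55]
   → C = (3, 2)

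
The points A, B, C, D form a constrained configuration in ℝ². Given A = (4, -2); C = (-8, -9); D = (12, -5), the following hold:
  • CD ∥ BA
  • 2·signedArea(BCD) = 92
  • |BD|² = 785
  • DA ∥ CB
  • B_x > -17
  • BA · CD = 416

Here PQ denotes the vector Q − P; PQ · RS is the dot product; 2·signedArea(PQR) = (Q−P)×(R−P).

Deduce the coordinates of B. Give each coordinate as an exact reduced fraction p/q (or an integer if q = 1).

1. B_x = -16  [CD ∥ BA ∩ DA ∥ CB]
2. B_y = -6  [CD ∥ BA ∩ DA ∥ CB]
   → B = (-16, -6)

B = (-16, -6)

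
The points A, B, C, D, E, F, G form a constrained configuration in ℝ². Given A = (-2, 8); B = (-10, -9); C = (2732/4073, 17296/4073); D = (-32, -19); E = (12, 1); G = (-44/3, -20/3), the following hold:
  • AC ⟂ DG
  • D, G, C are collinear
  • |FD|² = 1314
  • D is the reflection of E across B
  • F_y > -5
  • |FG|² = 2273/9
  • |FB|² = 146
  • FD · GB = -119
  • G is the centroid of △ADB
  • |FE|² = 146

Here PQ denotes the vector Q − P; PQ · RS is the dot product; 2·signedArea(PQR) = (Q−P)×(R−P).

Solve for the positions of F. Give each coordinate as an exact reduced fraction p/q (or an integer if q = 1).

F = (1, -4)

1. F_x = 1  [line -14/3·x + 7/3·y + 14 = 0 ∩ |FD|² = 1314]
2. F_y = -4  [line -14/3·x + 7/3·y + 14 = 0 ∩ |FD|² = 1314]
   → F = (1, -4)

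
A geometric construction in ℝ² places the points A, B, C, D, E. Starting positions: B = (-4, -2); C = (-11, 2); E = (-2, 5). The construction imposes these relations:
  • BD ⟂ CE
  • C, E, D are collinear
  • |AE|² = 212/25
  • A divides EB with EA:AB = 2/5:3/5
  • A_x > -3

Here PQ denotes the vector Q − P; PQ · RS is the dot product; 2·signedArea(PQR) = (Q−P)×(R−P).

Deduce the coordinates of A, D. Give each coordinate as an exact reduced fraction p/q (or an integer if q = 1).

A = (-14/5, 11/5)
D = (-59/10, 37/10)

1. A_x = -14/5  [A divides EB with EA:AB = 2/5:3/5]
2. A_y = 11/5  [A divides EB with EA:AB = 2/5:3/5]
   → A = (-14/5, 11/5)
3. D_x = -59/10  [C, E, D are collinear ∩ BD ⟂ CE]
4. D_y = 37/10  [C, E, D are collinear ∩ BD ⟂ CE]
   → D = (-59/10, 37/10)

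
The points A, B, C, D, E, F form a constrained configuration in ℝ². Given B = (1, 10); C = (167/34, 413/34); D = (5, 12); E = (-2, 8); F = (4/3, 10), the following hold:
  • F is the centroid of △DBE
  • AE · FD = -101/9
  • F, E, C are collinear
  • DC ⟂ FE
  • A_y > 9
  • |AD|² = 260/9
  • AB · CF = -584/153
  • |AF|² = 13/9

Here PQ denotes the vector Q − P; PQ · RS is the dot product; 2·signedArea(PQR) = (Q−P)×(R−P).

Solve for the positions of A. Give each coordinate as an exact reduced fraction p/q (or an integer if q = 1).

1. A_x = 1/3  [AB · CF = -584/153 ∩ AE · FD = -101/9]
2. A_y = 28/3  [AB · CF = -584/153 ∩ AE · FD = -101/9]
   → A = (1/3, 28/3)

A = (1/3, 28/3)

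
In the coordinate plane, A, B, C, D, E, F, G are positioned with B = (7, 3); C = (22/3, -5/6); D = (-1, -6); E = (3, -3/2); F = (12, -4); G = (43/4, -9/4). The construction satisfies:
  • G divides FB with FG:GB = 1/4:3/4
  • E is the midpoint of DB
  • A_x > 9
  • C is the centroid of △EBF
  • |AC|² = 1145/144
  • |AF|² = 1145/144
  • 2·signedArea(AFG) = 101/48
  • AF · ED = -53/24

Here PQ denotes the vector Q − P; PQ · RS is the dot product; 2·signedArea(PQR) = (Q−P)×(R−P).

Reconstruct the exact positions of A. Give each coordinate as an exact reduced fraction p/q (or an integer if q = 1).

A = (29/3, -29/12)

1. A_x = 29/3  [AF · ED = -53/24 ∩ 2·signedArea(AFG) = 101/48]
2. A_y = -29/12  [AF · ED = -53/24 ∩ 2·signedArea(AFG) = 101/48]
   → A = (29/3, -29/12)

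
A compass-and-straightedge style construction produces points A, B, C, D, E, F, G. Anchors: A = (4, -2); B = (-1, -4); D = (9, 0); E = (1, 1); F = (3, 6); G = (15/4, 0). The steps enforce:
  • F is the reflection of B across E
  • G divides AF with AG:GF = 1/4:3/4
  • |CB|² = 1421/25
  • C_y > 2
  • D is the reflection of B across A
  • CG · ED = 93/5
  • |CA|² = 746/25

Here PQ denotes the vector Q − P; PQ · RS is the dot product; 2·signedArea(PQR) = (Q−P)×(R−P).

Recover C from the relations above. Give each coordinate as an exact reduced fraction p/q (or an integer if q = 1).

1. C_x = 9/5  [line -8·x + 1·y + 57/5 = 0 ∩ |CB|² = 1421/25]
2. C_y = 3  [line -8·x + 1·y + 57/5 = 0 ∩ |CB|² = 1421/25]
   → C = (9/5, 3)

C = (9/5, 3)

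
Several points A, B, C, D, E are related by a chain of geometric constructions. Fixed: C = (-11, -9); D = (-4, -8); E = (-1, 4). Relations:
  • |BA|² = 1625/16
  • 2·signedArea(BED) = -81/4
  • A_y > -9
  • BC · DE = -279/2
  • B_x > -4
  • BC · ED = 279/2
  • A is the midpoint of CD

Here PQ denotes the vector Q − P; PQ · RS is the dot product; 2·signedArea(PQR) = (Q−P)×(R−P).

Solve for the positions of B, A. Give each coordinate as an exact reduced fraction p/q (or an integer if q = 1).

A = (-15/2, -17/2)
B = (-7/2, 3/4)

1. B_x = -7/2  [2·signedArea(BED) = -81/4 ∩ BC · ED = 279/2]
2. B_y = 3/4  [2·signedArea(BED) = -81/4 ∩ BC · ED = 279/2]
   → B = (-7/2, 3/4)
3. A_x = -15/2  [A is the midpoint of CD]
4. A_y = -17/2  [A is the midpoint of CD]
   → A = (-15/2, -17/2)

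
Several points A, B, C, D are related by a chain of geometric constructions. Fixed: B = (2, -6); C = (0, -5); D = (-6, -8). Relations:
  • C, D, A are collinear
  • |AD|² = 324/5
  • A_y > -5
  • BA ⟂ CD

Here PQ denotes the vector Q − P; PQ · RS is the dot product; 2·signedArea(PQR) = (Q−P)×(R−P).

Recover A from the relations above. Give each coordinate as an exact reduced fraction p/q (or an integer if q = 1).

A = (6/5, -22/5)

1. A_x = 6/5  [C, D, A are collinear ∩ BA ⟂ CD]
2. A_y = -22/5  [C, D, A are collinear ∩ BA ⟂ CD]
   → A = (6/5, -22/5)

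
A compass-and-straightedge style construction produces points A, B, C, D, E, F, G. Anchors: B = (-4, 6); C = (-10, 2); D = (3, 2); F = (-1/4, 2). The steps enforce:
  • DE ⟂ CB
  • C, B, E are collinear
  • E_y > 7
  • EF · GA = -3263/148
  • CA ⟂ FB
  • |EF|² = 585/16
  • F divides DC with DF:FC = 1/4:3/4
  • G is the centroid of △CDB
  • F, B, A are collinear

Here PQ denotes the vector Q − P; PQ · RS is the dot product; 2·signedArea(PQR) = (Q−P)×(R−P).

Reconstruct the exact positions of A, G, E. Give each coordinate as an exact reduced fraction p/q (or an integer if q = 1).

A = (-178/37, 254/37)
E = (-1, 8)
G = (-11/3, 10/3)

1. A_x = -178/37  [F, B, A are collinear ∩ CA ⟂ FB]
2. A_y = 254/37  [F, B, A are collinear ∩ CA ⟂ FB]
   → A = (-178/37, 254/37)
3. G_x = -11/3  [G is the centroid of △CDB]
4. G_y = 10/3  [G is the centroid of △CDB]
   → G = (-11/3, 10/3)
5. E_x = -1  [C, B, E are collinear ∩ DE ⟂ CB]
6. E_y = 8  [C, B, E are collinear ∩ DE ⟂ CB]
   → E = (-1, 8)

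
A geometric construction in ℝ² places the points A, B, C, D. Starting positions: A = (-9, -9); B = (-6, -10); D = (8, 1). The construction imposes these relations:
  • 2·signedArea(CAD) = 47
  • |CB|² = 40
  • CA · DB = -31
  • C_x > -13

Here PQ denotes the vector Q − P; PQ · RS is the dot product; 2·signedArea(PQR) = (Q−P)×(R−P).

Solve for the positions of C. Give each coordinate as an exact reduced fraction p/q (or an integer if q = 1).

1. C_x = -12  [CA · DB = -31 ∩ 2·signedArea(CAD) = 47]
2. C_y = -8  [CA · DB = -31 ∩ 2·signedArea(CAD) = 47]
   → C = (-12, -8)

C = (-12, -8)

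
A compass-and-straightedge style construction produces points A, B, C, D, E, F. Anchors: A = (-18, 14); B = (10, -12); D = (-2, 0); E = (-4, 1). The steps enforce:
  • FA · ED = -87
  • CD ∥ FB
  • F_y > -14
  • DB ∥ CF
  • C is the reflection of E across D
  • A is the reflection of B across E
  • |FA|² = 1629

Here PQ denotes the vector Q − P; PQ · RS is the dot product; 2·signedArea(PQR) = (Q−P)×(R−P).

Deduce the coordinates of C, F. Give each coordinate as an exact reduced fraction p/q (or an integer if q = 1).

1. C_x = 0  [C is the reflection of E across D]
2. C_y = -1  [C is the reflection of E across D]
   → C = (0, -1)
3. F_x = 12  [CD ∥ FB ∩ DB ∥ CF]
4. F_y = -13  [CD ∥ FB ∩ DB ∥ CF]
   → F = (12, -13)

C = (0, -1)
F = (12, -13)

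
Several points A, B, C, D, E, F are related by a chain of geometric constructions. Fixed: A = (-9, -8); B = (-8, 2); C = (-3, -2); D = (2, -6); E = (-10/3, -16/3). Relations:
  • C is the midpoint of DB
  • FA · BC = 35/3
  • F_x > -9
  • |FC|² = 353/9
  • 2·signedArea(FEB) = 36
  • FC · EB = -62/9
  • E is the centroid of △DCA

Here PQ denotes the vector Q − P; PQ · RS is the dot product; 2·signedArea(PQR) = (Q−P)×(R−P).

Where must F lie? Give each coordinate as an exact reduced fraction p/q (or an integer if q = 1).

F = (-26/3, -14/3)

1. F_x = -26/3  [FC · EB = -62/9 ∩ 2·signedArea(FEB) = 36]
2. F_y = -14/3  [FC · EB = -62/9 ∩ 2·signedArea(FEB) = 36]
   → F = (-26/3, -14/3)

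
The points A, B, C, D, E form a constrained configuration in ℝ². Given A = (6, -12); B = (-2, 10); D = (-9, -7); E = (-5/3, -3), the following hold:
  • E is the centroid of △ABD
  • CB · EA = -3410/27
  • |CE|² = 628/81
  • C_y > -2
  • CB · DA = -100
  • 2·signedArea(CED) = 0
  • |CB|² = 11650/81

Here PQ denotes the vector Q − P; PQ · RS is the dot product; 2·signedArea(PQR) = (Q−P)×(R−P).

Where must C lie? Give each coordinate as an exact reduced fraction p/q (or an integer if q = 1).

C = (7/9, -5/3)

1. C_x = 7/9  [2·signedArea(CED) = 0 ∩ CB · EA = -3410/27]
2. C_y = -5/3  [2·signedArea(CED) = 0 ∩ CB · EA = -3410/27]
   → C = (7/9, -5/3)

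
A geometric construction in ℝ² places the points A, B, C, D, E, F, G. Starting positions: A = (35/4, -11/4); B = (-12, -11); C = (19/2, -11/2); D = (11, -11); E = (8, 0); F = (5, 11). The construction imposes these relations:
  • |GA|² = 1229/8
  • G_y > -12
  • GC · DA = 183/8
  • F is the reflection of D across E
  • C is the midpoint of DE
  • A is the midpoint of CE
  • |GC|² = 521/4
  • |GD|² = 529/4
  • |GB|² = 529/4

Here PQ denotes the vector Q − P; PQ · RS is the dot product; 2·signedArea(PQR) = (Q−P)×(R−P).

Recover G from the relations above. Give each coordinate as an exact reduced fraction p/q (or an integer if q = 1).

G = (-1/2, -11)

1. G_x = -1/2  [line 9/4·x + -33/4·y + -717/8 = 0 ∩ |GB|² = 529/4]
2. G_y = -11  [line 9/4·x + -33/4·y + -717/8 = 0 ∩ |GB|² = 529/4]
   → G = (-1/2, -11)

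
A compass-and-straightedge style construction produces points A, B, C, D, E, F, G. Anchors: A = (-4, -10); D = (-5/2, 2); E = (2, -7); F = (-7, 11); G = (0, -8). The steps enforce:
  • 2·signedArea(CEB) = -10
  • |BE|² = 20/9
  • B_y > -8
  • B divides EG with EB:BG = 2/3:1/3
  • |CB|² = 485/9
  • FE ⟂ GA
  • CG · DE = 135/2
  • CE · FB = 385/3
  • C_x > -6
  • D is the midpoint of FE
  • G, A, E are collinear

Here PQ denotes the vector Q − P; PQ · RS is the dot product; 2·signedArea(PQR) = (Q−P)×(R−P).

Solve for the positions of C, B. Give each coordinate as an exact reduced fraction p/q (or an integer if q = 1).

1. B_x = 2/3  [B divides EG with EB:BG = 2/3:1/3]
2. B_y = -23/3  [B divides EG with EB:BG = 2/3:1/3]
   → B = (2/3, -23/3)
3. C_x = -5  [2·signedArea(CEB) = -10 ∩ CE · FB = 385/3]
4. C_y = -3  [2·signedArea(CEB) = -10 ∩ CE · FB = 385/3]
   → C = (-5, -3)

B = (2/3, -23/3)
C = (-5, -3)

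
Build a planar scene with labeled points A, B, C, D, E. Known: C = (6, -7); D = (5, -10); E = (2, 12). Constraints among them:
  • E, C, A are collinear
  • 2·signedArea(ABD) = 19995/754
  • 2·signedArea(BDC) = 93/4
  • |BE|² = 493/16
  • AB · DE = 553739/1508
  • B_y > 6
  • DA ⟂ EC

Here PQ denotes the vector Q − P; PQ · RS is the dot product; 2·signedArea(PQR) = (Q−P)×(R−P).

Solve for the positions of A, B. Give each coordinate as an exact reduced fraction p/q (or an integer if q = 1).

1. A_x = 2474/377  [E, C, A are collinear ∩ DA ⟂ EC]
2. A_y = -3646/377  [E, C, A are collinear ∩ DA ⟂ EC]
   → A = (2474/377, -3646/377)
3. B_x = 11/4  [2·signedArea(BDC) = 93/4 ∩ AB · DE = 553739/1508]
4. B_y = 13/2  [2·signedArea(BDC) = 93/4 ∩ AB · DE = 553739/1508]
   → B = (11/4, 13/2)

A = (2474/377, -3646/377)
B = (11/4, 13/2)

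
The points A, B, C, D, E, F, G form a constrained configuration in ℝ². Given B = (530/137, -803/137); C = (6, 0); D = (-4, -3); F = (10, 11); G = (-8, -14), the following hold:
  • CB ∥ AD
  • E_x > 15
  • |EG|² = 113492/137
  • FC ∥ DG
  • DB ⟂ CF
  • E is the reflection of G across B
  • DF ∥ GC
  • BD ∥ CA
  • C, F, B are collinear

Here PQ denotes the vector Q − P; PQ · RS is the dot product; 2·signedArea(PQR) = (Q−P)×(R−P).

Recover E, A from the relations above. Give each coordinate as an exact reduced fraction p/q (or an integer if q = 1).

1. E_x = 2156/137  [E is the reflection of G across B]
2. E_y = 312/137  [E is the reflection of G across B]
   → E = (2156/137, 312/137)
3. A_x = -256/137  [CB ∥ AD ∩ BD ∥ CA]
4. A_y = 392/137  [CB ∥ AD ∩ BD ∥ CA]
   → A = (-256/137, 392/137)

A = (-256/137, 392/137)
E = (2156/137, 312/137)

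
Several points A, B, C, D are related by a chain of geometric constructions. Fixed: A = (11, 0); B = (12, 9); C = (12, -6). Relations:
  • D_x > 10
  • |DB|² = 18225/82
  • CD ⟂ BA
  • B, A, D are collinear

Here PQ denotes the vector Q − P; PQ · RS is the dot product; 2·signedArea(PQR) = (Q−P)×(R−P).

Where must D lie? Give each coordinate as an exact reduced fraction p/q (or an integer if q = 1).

1. D_x = 849/82  [B, A, D are collinear ∩ CD ⟂ BA]
2. D_y = -477/82  [B, A, D are collinear ∩ CD ⟂ BA]
   → D = (849/82, -477/82)

D = (849/82, -477/82)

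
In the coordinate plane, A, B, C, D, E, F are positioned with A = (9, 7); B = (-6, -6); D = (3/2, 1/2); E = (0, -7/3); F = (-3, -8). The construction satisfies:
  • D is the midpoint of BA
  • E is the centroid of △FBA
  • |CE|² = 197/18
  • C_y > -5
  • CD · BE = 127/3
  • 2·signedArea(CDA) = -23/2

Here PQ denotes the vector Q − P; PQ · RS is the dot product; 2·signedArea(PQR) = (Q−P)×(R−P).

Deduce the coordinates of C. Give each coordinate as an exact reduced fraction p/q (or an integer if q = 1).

C = (-5/2, -9/2)

1. C_x = -5/2  [2·signedArea(CDA) = -23/2 ∩ CD · BE = 127/3]
2. C_y = -9/2  [2·signedArea(CDA) = -23/2 ∩ CD · BE = 127/3]
   → C = (-5/2, -9/2)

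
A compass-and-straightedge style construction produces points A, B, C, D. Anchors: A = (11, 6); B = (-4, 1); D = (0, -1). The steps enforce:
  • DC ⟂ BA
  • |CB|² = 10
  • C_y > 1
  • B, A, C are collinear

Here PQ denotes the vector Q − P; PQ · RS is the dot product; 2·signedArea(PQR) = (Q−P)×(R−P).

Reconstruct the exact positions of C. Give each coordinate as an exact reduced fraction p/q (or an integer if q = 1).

1. C_x = -1  [B, A, C are collinear ∩ DC ⟂ BA]
2. C_y = 2  [B, A, C are collinear ∩ DC ⟂ BA]
   → C = (-1, 2)

C = (-1, 2)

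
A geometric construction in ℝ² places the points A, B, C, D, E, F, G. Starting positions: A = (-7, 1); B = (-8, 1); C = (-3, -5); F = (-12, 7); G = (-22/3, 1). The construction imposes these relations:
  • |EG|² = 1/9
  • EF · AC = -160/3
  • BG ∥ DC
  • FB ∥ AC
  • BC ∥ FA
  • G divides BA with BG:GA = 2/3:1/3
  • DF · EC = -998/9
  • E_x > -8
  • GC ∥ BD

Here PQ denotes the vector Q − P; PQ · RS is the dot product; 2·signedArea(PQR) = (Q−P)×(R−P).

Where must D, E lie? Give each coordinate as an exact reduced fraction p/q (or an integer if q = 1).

1. D_x = -11/3  [BG ∥ DC ∩ GC ∥ BD]
2. D_y = -5  [BG ∥ DC ∩ GC ∥ BD]
   → D = (-11/3, -5)
3. E_x = -23/3  [EF · AC = -160/3 ∩ DF · EC = -998/9]
4. E_y = 1  [EF · AC = -160/3 ∩ DF · EC = -998/9]
   → E = (-23/3, 1)

D = (-11/3, -5)
E = (-23/3, 1)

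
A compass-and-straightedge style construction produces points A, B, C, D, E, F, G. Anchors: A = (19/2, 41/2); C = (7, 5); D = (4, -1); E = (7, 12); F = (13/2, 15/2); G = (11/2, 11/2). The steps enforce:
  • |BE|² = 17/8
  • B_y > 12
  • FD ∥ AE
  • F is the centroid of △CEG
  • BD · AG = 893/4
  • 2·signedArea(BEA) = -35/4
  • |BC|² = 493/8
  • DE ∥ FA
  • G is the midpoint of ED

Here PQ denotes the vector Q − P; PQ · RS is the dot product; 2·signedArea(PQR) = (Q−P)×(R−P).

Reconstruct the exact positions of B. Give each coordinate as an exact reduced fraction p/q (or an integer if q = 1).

1. B_x = 33/4  [2·signedArea(BEA) = -35/4 ∩ BD · AG = 893/4]
2. B_y = 51/4  [2·signedArea(BEA) = -35/4 ∩ BD · AG = 893/4]
   → B = (33/4, 51/4)

B = (33/4, 51/4)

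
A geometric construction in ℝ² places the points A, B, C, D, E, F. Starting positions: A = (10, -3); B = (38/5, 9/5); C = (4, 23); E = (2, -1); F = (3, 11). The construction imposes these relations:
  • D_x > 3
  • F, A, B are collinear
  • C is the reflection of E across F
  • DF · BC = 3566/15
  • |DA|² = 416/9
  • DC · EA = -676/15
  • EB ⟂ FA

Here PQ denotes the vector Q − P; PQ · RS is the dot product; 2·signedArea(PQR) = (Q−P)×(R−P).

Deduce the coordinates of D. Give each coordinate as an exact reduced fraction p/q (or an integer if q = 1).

D = (58/15, -1/15)

1. D_x = 58/15  [DC · EA = -676/15 ∩ DF · BC = 3566/15]
2. D_y = -1/15  [DC · EA = -676/15 ∩ DF · BC = 3566/15]
   → D = (58/15, -1/15)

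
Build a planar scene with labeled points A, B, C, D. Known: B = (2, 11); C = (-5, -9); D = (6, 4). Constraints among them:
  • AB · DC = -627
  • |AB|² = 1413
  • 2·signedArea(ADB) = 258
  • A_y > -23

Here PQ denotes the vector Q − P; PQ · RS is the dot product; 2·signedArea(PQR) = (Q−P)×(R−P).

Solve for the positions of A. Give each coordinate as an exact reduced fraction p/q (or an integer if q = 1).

A = (-16, -22)

1. A_x = -16  [AB · DC = -627 ∩ 2·signedArea(ADB) = 258]
2. A_y = -22  [AB · DC = -627 ∩ 2·signedArea(ADB) = 258]
   → A = (-16, -22)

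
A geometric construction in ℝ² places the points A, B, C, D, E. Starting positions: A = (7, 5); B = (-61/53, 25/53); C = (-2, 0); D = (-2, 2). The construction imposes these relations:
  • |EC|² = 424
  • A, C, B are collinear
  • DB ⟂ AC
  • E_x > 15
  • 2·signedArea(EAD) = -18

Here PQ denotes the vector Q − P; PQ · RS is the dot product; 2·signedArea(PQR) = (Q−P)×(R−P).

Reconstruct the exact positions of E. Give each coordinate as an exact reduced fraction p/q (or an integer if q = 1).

E = (16, 10)

1. E_x = 16  [line 3·x + -9·y + 42 = 0 ∩ |EC|² = 424]
2. E_y = 10  [line 3·x + -9·y + 42 = 0 ∩ |EC|² = 424]
   → E = (16, 10)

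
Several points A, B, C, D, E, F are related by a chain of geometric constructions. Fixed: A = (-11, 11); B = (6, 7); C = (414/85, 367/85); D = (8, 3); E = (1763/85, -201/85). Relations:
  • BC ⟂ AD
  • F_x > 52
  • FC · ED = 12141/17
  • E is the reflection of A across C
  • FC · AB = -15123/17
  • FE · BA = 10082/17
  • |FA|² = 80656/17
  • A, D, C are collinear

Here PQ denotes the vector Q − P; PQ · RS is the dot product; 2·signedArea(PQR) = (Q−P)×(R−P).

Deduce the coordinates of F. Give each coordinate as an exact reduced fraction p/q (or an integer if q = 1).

1. F_x = 4461/85  [FC · ED = 12141/17 ∩ FE · BA = 10082/17]
2. F_y = -1337/85  [FC · ED = 12141/17 ∩ FE · BA = 10082/17]
   → F = (4461/85, -1337/85)

F = (4461/85, -1337/85)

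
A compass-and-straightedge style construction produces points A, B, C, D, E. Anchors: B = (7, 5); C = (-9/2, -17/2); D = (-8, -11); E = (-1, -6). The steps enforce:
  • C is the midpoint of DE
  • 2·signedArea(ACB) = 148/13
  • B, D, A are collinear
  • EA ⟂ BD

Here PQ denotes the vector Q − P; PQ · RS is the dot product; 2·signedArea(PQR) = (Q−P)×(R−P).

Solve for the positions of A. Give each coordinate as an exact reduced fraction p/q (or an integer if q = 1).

1. A_x = -29/13  [B, D, A are collinear ∩ EA ⟂ BD]
2. A_y = -63/13  [B, D, A are collinear ∩ EA ⟂ BD]
   → A = (-29/13, -63/13)

A = (-29/13, -63/13)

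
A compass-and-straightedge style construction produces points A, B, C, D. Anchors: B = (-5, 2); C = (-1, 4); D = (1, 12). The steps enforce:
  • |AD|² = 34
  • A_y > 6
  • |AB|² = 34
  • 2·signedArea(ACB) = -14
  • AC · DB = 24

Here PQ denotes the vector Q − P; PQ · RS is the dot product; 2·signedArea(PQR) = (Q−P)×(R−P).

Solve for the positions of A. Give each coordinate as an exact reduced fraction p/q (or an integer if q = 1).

1. A_x = -2  [AC · DB = 24 ∩ 2·signedArea(ACB) = -14]
2. A_y = 7  [AC · DB = 24 ∩ 2·signedArea(ACB) = -14]
   → A = (-2, 7)

A = (-2, 7)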